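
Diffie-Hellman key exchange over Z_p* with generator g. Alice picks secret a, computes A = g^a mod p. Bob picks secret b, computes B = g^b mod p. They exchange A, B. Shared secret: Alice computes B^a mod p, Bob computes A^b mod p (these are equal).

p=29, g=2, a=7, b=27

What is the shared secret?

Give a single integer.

Answer: 17

Derivation:
A = 2^7 mod 29  (bits of 7 = 111)
  bit 0 = 1: r = r^2 * 2 mod 29 = 1^2 * 2 = 1*2 = 2
  bit 1 = 1: r = r^2 * 2 mod 29 = 2^2 * 2 = 4*2 = 8
  bit 2 = 1: r = r^2 * 2 mod 29 = 8^2 * 2 = 6*2 = 12
  -> A = 12
B = 2^27 mod 29  (bits of 27 = 11011)
  bit 0 = 1: r = r^2 * 2 mod 29 = 1^2 * 2 = 1*2 = 2
  bit 1 = 1: r = r^2 * 2 mod 29 = 2^2 * 2 = 4*2 = 8
  bit 2 = 0: r = r^2 mod 29 = 8^2 = 6
  bit 3 = 1: r = r^2 * 2 mod 29 = 6^2 * 2 = 7*2 = 14
  bit 4 = 1: r = r^2 * 2 mod 29 = 14^2 * 2 = 22*2 = 15
  -> B = 15
s = B^a = 15^7 mod 29  (bits of 7 = 111)
  bit 0 = 1: r = r^2 * 15 mod 29 = 1^2 * 15 = 1*15 = 15
  bit 1 = 1: r = r^2 * 15 mod 29 = 15^2 * 15 = 22*15 = 11
  bit 2 = 1: r = r^2 * 15 mod 29 = 11^2 * 15 = 5*15 = 17
  -> s = B^a = 17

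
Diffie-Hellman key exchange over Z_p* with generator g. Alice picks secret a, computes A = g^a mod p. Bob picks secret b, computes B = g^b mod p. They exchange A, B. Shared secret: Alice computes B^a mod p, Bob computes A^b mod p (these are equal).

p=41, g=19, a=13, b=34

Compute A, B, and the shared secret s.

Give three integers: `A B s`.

Answer: 15 2 33

Derivation:
A = 19^13 mod 41  (bits of 13 = 1101)
  bit 0 = 1: r = r^2 * 19 mod 41 = 1^2 * 19 = 1*19 = 19
  bit 1 = 1: r = r^2 * 19 mod 41 = 19^2 * 19 = 33*19 = 12
  bit 2 = 0: r = r^2 mod 41 = 12^2 = 21
  bit 3 = 1: r = r^2 * 19 mod 41 = 21^2 * 19 = 31*19 = 15
  -> A = 15
B = 19^34 mod 41  (bits of 34 = 100010)
  bit 0 = 1: r = r^2 * 19 mod 41 = 1^2 * 19 = 1*19 = 19
  bit 1 = 0: r = r^2 mod 41 = 19^2 = 33
  bit 2 = 0: r = r^2 mod 41 = 33^2 = 23
  bit 3 = 0: r = r^2 mod 41 = 23^2 = 37
  bit 4 = 1: r = r^2 * 19 mod 41 = 37^2 * 19 = 16*19 = 17
  bit 5 = 0: r = r^2 mod 41 = 17^2 = 2
  -> B = 2
s = B^a = 2^13 mod 41  (bits of 13 = 1101)
  bit 0 = 1: r = r^2 * 2 mod 41 = 1^2 * 2 = 1*2 = 2
  bit 1 = 1: r = r^2 * 2 mod 41 = 2^2 * 2 = 4*2 = 8
  bit 2 = 0: r = r^2 mod 41 = 8^2 = 23
  bit 3 = 1: r = r^2 * 2 mod 41 = 23^2 * 2 = 37*2 = 33
  -> s = B^a = 33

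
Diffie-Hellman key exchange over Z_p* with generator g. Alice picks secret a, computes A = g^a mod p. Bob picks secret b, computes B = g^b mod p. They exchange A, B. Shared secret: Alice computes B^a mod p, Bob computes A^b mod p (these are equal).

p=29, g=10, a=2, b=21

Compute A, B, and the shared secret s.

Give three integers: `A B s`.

A = 10^2 mod 29  (bits of 2 = 10)
  bit 0 = 1: r = r^2 * 10 mod 29 = 1^2 * 10 = 1*10 = 10
  bit 1 = 0: r = r^2 mod 29 = 10^2 = 13
  -> A = 13
B = 10^21 mod 29  (bits of 21 = 10101)
  bit 0 = 1: r = r^2 * 10 mod 29 = 1^2 * 10 = 1*10 = 10
  bit 1 = 0: r = r^2 mod 29 = 10^2 = 13
  bit 2 = 1: r = r^2 * 10 mod 29 = 13^2 * 10 = 24*10 = 8
  bit 3 = 0: r = r^2 mod 29 = 8^2 = 6
  bit 4 = 1: r = r^2 * 10 mod 29 = 6^2 * 10 = 7*10 = 12
  -> B = 12
s = B^a = 12^2 mod 29  (bits of 2 = 10)
  bit 0 = 1: r = r^2 * 12 mod 29 = 1^2 * 12 = 1*12 = 12
  bit 1 = 0: r = r^2 mod 29 = 12^2 = 28
  -> s = B^a = 28

Answer: 13 12 28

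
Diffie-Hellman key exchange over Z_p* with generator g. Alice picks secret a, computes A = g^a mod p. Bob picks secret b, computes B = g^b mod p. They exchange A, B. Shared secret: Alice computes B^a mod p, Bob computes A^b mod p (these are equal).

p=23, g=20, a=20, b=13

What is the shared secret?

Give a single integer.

Answer: 2

Derivation:
A = 20^20 mod 23  (bits of 20 = 10100)
  bit 0 = 1: r = r^2 * 20 mod 23 = 1^2 * 20 = 1*20 = 20
  bit 1 = 0: r = r^2 mod 23 = 20^2 = 9
  bit 2 = 1: r = r^2 * 20 mod 23 = 9^2 * 20 = 12*20 = 10
  bit 3 = 0: r = r^2 mod 23 = 10^2 = 8
  bit 4 = 0: r = r^2 mod 23 = 8^2 = 18
  -> A = 18
B = 20^13 mod 23  (bits of 13 = 1101)
  bit 0 = 1: r = r^2 * 20 mod 23 = 1^2 * 20 = 1*20 = 20
  bit 1 = 1: r = r^2 * 20 mod 23 = 20^2 * 20 = 9*20 = 19
  bit 2 = 0: r = r^2 mod 23 = 19^2 = 16
  bit 3 = 1: r = r^2 * 20 mod 23 = 16^2 * 20 = 3*20 = 14
  -> B = 14
s = B^a = 14^20 mod 23  (bits of 20 = 10100)
  bit 0 = 1: r = r^2 * 14 mod 23 = 1^2 * 14 = 1*14 = 14
  bit 1 = 0: r = r^2 mod 23 = 14^2 = 12
  bit 2 = 1: r = r^2 * 14 mod 23 = 12^2 * 14 = 6*14 = 15
  bit 3 = 0: r = r^2 mod 23 = 15^2 = 18
  bit 4 = 0: r = r^2 mod 23 = 18^2 = 2
  -> s = B^a = 2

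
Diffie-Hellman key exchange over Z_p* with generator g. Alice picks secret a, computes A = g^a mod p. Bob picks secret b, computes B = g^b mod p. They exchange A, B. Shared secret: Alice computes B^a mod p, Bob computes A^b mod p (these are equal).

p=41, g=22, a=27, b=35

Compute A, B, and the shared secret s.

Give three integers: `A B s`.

A = 22^27 mod 41  (bits of 27 = 11011)
  bit 0 = 1: r = r^2 * 22 mod 41 = 1^2 * 22 = 1*22 = 22
  bit 1 = 1: r = r^2 * 22 mod 41 = 22^2 * 22 = 33*22 = 29
  bit 2 = 0: r = r^2 mod 41 = 29^2 = 21
  bit 3 = 1: r = r^2 * 22 mod 41 = 21^2 * 22 = 31*22 = 26
  bit 4 = 1: r = r^2 * 22 mod 41 = 26^2 * 22 = 20*22 = 30
  -> A = 30
B = 22^35 mod 41  (bits of 35 = 100011)
  bit 0 = 1: r = r^2 * 22 mod 41 = 1^2 * 22 = 1*22 = 22
  bit 1 = 0: r = r^2 mod 41 = 22^2 = 33
  bit 2 = 0: r = r^2 mod 41 = 33^2 = 23
  bit 3 = 0: r = r^2 mod 41 = 23^2 = 37
  bit 4 = 1: r = r^2 * 22 mod 41 = 37^2 * 22 = 16*22 = 24
  bit 5 = 1: r = r^2 * 22 mod 41 = 24^2 * 22 = 2*22 = 3
  -> B = 3
s = B^a = 3^27 mod 41  (bits of 27 = 11011)
  bit 0 = 1: r = r^2 * 3 mod 41 = 1^2 * 3 = 1*3 = 3
  bit 1 = 1: r = r^2 * 3 mod 41 = 3^2 * 3 = 9*3 = 27
  bit 2 = 0: r = r^2 mod 41 = 27^2 = 32
  bit 3 = 1: r = r^2 * 3 mod 41 = 32^2 * 3 = 40*3 = 38
  bit 4 = 1: r = r^2 * 3 mod 41 = 38^2 * 3 = 9*3 = 27
  -> s = B^a = 27

Answer: 30 3 27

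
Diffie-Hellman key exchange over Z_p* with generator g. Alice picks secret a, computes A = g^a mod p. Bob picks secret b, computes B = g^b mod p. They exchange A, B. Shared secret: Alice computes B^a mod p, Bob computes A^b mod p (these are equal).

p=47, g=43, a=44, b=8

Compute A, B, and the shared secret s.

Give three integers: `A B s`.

A = 43^44 mod 47  (bits of 44 = 101100)
  bit 0 = 1: r = r^2 * 43 mod 47 = 1^2 * 43 = 1*43 = 43
  bit 1 = 0: r = r^2 mod 47 = 43^2 = 16
  bit 2 = 1: r = r^2 * 43 mod 47 = 16^2 * 43 = 21*43 = 10
  bit 3 = 1: r = r^2 * 43 mod 47 = 10^2 * 43 = 6*43 = 23
  bit 4 = 0: r = r^2 mod 47 = 23^2 = 12
  bit 5 = 0: r = r^2 mod 47 = 12^2 = 3
  -> A = 3
B = 43^8 mod 47  (bits of 8 = 1000)
  bit 0 = 1: r = r^2 * 43 mod 47 = 1^2 * 43 = 1*43 = 43
  bit 1 = 0: r = r^2 mod 47 = 43^2 = 16
  bit 2 = 0: r = r^2 mod 47 = 16^2 = 21
  bit 3 = 0: r = r^2 mod 47 = 21^2 = 18
  -> B = 18
s = B^a = 18^44 mod 47  (bits of 44 = 101100)
  bit 0 = 1: r = r^2 * 18 mod 47 = 1^2 * 18 = 1*18 = 18
  bit 1 = 0: r = r^2 mod 47 = 18^2 = 42
  bit 2 = 1: r = r^2 * 18 mod 47 = 42^2 * 18 = 25*18 = 27
  bit 3 = 1: r = r^2 * 18 mod 47 = 27^2 * 18 = 24*18 = 9
  bit 4 = 0: r = r^2 mod 47 = 9^2 = 34
  bit 5 = 0: r = r^2 mod 47 = 34^2 = 28
  -> s = B^a = 28

Answer: 3 18 28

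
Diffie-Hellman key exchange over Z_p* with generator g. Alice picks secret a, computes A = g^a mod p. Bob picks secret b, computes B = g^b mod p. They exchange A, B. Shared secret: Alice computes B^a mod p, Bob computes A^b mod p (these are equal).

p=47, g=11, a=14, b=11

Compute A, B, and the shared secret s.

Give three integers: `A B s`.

A = 11^14 mod 47  (bits of 14 = 1110)
  bit 0 = 1: r = r^2 * 11 mod 47 = 1^2 * 11 = 1*11 = 11
  bit 1 = 1: r = r^2 * 11 mod 47 = 11^2 * 11 = 27*11 = 15
  bit 2 = 1: r = r^2 * 11 mod 47 = 15^2 * 11 = 37*11 = 31
  bit 3 = 0: r = r^2 mod 47 = 31^2 = 21
  -> A = 21
B = 11^11 mod 47  (bits of 11 = 1011)
  bit 0 = 1: r = r^2 * 11 mod 47 = 1^2 * 11 = 1*11 = 11
  bit 1 = 0: r = r^2 mod 47 = 11^2 = 27
  bit 2 = 1: r = r^2 * 11 mod 47 = 27^2 * 11 = 24*11 = 29
  bit 3 = 1: r = r^2 * 11 mod 47 = 29^2 * 11 = 42*11 = 39
  -> B = 39
s = B^a = 39^14 mod 47  (bits of 14 = 1110)
  bit 0 = 1: r = r^2 * 39 mod 47 = 1^2 * 39 = 1*39 = 39
  bit 1 = 1: r = r^2 * 39 mod 47 = 39^2 * 39 = 17*39 = 5
  bit 2 = 1: r = r^2 * 39 mod 47 = 5^2 * 39 = 25*39 = 35
  bit 3 = 0: r = r^2 mod 47 = 35^2 = 3
  -> s = B^a = 3

Answer: 21 39 3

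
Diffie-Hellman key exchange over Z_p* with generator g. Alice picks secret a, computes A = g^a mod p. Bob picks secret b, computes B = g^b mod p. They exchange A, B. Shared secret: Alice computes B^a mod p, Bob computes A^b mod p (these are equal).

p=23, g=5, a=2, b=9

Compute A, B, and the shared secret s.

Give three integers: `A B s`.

Answer: 2 11 6

Derivation:
A = 5^2 mod 23  (bits of 2 = 10)
  bit 0 = 1: r = r^2 * 5 mod 23 = 1^2 * 5 = 1*5 = 5
  bit 1 = 0: r = r^2 mod 23 = 5^2 = 2
  -> A = 2
B = 5^9 mod 23  (bits of 9 = 1001)
  bit 0 = 1: r = r^2 * 5 mod 23 = 1^2 * 5 = 1*5 = 5
  bit 1 = 0: r = r^2 mod 23 = 5^2 = 2
  bit 2 = 0: r = r^2 mod 23 = 2^2 = 4
  bit 3 = 1: r = r^2 * 5 mod 23 = 4^2 * 5 = 16*5 = 11
  -> B = 11
s = B^a = 11^2 mod 23  (bits of 2 = 10)
  bit 0 = 1: r = r^2 * 11 mod 23 = 1^2 * 11 = 1*11 = 11
  bit 1 = 0: r = r^2 mod 23 = 11^2 = 6
  -> s = B^a = 6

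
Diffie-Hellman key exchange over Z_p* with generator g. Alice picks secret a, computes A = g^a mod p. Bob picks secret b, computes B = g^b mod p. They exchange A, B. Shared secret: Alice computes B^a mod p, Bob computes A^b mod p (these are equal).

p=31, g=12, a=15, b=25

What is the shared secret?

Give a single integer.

Answer: 30

Derivation:
A = 12^15 mod 31  (bits of 15 = 1111)
  bit 0 = 1: r = r^2 * 12 mod 31 = 1^2 * 12 = 1*12 = 12
  bit 1 = 1: r = r^2 * 12 mod 31 = 12^2 * 12 = 20*12 = 23
  bit 2 = 1: r = r^2 * 12 mod 31 = 23^2 * 12 = 2*12 = 24
  bit 3 = 1: r = r^2 * 12 mod 31 = 24^2 * 12 = 18*12 = 30
  -> A = 30
B = 12^25 mod 31  (bits of 25 = 11001)
  bit 0 = 1: r = r^2 * 12 mod 31 = 1^2 * 12 = 1*12 = 12
  bit 1 = 1: r = r^2 * 12 mod 31 = 12^2 * 12 = 20*12 = 23
  bit 2 = 0: r = r^2 mod 31 = 23^2 = 2
  bit 3 = 0: r = r^2 mod 31 = 2^2 = 4
  bit 4 = 1: r = r^2 * 12 mod 31 = 4^2 * 12 = 16*12 = 6
  -> B = 6
s = B^a = 6^15 mod 31  (bits of 15 = 1111)
  bit 0 = 1: r = r^2 * 6 mod 31 = 1^2 * 6 = 1*6 = 6
  bit 1 = 1: r = r^2 * 6 mod 31 = 6^2 * 6 = 5*6 = 30
  bit 2 = 1: r = r^2 * 6 mod 31 = 30^2 * 6 = 1*6 = 6
  bit 3 = 1: r = r^2 * 6 mod 31 = 6^2 * 6 = 5*6 = 30
  -> s = B^a = 30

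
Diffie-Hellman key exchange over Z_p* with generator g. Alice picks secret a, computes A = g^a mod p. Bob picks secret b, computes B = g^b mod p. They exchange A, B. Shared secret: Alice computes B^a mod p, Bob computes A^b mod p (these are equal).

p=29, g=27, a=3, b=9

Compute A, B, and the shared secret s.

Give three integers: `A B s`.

Answer: 21 10 14

Derivation:
A = 27^3 mod 29  (bits of 3 = 11)
  bit 0 = 1: r = r^2 * 27 mod 29 = 1^2 * 27 = 1*27 = 27
  bit 1 = 1: r = r^2 * 27 mod 29 = 27^2 * 27 = 4*27 = 21
  -> A = 21
B = 27^9 mod 29  (bits of 9 = 1001)
  bit 0 = 1: r = r^2 * 27 mod 29 = 1^2 * 27 = 1*27 = 27
  bit 1 = 0: r = r^2 mod 29 = 27^2 = 4
  bit 2 = 0: r = r^2 mod 29 = 4^2 = 16
  bit 3 = 1: r = r^2 * 27 mod 29 = 16^2 * 27 = 24*27 = 10
  -> B = 10
s = B^a = 10^3 mod 29  (bits of 3 = 11)
  bit 0 = 1: r = r^2 * 10 mod 29 = 1^2 * 10 = 1*10 = 10
  bit 1 = 1: r = r^2 * 10 mod 29 = 10^2 * 10 = 13*10 = 14
  -> s = B^a = 14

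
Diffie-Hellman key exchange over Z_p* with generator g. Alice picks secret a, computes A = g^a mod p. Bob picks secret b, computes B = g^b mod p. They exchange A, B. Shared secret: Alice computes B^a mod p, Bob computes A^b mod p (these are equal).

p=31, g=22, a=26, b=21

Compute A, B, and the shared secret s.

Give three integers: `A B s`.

A = 22^26 mod 31  (bits of 26 = 11010)
  bit 0 = 1: r = r^2 * 22 mod 31 = 1^2 * 22 = 1*22 = 22
  bit 1 = 1: r = r^2 * 22 mod 31 = 22^2 * 22 = 19*22 = 15
  bit 2 = 0: r = r^2 mod 31 = 15^2 = 8
  bit 3 = 1: r = r^2 * 22 mod 31 = 8^2 * 22 = 2*22 = 13
  bit 4 = 0: r = r^2 mod 31 = 13^2 = 14
  -> A = 14
B = 22^21 mod 31  (bits of 21 = 10101)
  bit 0 = 1: r = r^2 * 22 mod 31 = 1^2 * 22 = 1*22 = 22
  bit 1 = 0: r = r^2 mod 31 = 22^2 = 19
  bit 2 = 1: r = r^2 * 22 mod 31 = 19^2 * 22 = 20*22 = 6
  bit 3 = 0: r = r^2 mod 31 = 6^2 = 5
  bit 4 = 1: r = r^2 * 22 mod 31 = 5^2 * 22 = 25*22 = 23
  -> B = 23
s = B^a = 23^26 mod 31  (bits of 26 = 11010)
  bit 0 = 1: r = r^2 * 23 mod 31 = 1^2 * 23 = 1*23 = 23
  bit 1 = 1: r = r^2 * 23 mod 31 = 23^2 * 23 = 2*23 = 15
  bit 2 = 0: r = r^2 mod 31 = 15^2 = 8
  bit 3 = 1: r = r^2 * 23 mod 31 = 8^2 * 23 = 2*23 = 15
  bit 4 = 0: r = r^2 mod 31 = 15^2 = 8
  -> s = B^a = 8

Answer: 14 23 8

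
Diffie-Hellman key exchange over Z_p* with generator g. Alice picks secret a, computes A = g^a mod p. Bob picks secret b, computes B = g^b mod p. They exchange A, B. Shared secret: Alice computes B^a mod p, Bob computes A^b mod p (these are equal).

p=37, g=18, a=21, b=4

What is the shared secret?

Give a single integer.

A = 18^21 mod 37  (bits of 21 = 10101)
  bit 0 = 1: r = r^2 * 18 mod 37 = 1^2 * 18 = 1*18 = 18
  bit 1 = 0: r = r^2 mod 37 = 18^2 = 28
  bit 2 = 1: r = r^2 * 18 mod 37 = 28^2 * 18 = 7*18 = 15
  bit 3 = 0: r = r^2 mod 37 = 15^2 = 3
  bit 4 = 1: r = r^2 * 18 mod 37 = 3^2 * 18 = 9*18 = 14
  -> A = 14
B = 18^4 mod 37  (bits of 4 = 100)
  bit 0 = 1: r = r^2 * 18 mod 37 = 1^2 * 18 = 1*18 = 18
  bit 1 = 0: r = r^2 mod 37 = 18^2 = 28
  bit 2 = 0: r = r^2 mod 37 = 28^2 = 7
  -> B = 7
s = B^a = 7^21 mod 37  (bits of 21 = 10101)
  bit 0 = 1: r = r^2 * 7 mod 37 = 1^2 * 7 = 1*7 = 7
  bit 1 = 0: r = r^2 mod 37 = 7^2 = 12
  bit 2 = 1: r = r^2 * 7 mod 37 = 12^2 * 7 = 33*7 = 9
  bit 3 = 0: r = r^2 mod 37 = 9^2 = 7
  bit 4 = 1: r = r^2 * 7 mod 37 = 7^2 * 7 = 12*7 = 10
  -> s = B^a = 10

Answer: 10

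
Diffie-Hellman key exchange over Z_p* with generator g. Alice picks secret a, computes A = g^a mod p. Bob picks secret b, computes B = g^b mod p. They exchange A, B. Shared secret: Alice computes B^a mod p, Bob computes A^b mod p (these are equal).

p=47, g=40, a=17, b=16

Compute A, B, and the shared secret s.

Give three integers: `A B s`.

Answer: 41 21 12

Derivation:
A = 40^17 mod 47  (bits of 17 = 10001)
  bit 0 = 1: r = r^2 * 40 mod 47 = 1^2 * 40 = 1*40 = 40
  bit 1 = 0: r = r^2 mod 47 = 40^2 = 2
  bit 2 = 0: r = r^2 mod 47 = 2^2 = 4
  bit 3 = 0: r = r^2 mod 47 = 4^2 = 16
  bit 4 = 1: r = r^2 * 40 mod 47 = 16^2 * 40 = 21*40 = 41
  -> A = 41
B = 40^16 mod 47  (bits of 16 = 10000)
  bit 0 = 1: r = r^2 * 40 mod 47 = 1^2 * 40 = 1*40 = 40
  bit 1 = 0: r = r^2 mod 47 = 40^2 = 2
  bit 2 = 0: r = r^2 mod 47 = 2^2 = 4
  bit 3 = 0: r = r^2 mod 47 = 4^2 = 16
  bit 4 = 0: r = r^2 mod 47 = 16^2 = 21
  -> B = 21
s = B^a = 21^17 mod 47  (bits of 17 = 10001)
  bit 0 = 1: r = r^2 * 21 mod 47 = 1^2 * 21 = 1*21 = 21
  bit 1 = 0: r = r^2 mod 47 = 21^2 = 18
  bit 2 = 0: r = r^2 mod 47 = 18^2 = 42
  bit 3 = 0: r = r^2 mod 47 = 42^2 = 25
  bit 4 = 1: r = r^2 * 21 mod 47 = 25^2 * 21 = 14*21 = 12
  -> s = B^a = 12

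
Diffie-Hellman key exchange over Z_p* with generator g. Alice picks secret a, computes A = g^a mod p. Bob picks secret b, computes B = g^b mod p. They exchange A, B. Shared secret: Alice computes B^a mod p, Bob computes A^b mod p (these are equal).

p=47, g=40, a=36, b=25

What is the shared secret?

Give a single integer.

A = 40^36 mod 47  (bits of 36 = 100100)
  bit 0 = 1: r = r^2 * 40 mod 47 = 1^2 * 40 = 1*40 = 40
  bit 1 = 0: r = r^2 mod 47 = 40^2 = 2
  bit 2 = 0: r = r^2 mod 47 = 2^2 = 4
  bit 3 = 1: r = r^2 * 40 mod 47 = 4^2 * 40 = 16*40 = 29
  bit 4 = 0: r = r^2 mod 47 = 29^2 = 42
  bit 5 = 0: r = r^2 mod 47 = 42^2 = 25
  -> A = 25
B = 40^25 mod 47  (bits of 25 = 11001)
  bit 0 = 1: r = r^2 * 40 mod 47 = 1^2 * 40 = 1*40 = 40
  bit 1 = 1: r = r^2 * 40 mod 47 = 40^2 * 40 = 2*40 = 33
  bit 2 = 0: r = r^2 mod 47 = 33^2 = 8
  bit 3 = 0: r = r^2 mod 47 = 8^2 = 17
  bit 4 = 1: r = r^2 * 40 mod 47 = 17^2 * 40 = 7*40 = 45
  -> B = 45
s = B^a = 45^36 mod 47  (bits of 36 = 100100)
  bit 0 = 1: r = r^2 * 45 mod 47 = 1^2 * 45 = 1*45 = 45
  bit 1 = 0: r = r^2 mod 47 = 45^2 = 4
  bit 2 = 0: r = r^2 mod 47 = 4^2 = 16
  bit 3 = 1: r = r^2 * 45 mod 47 = 16^2 * 45 = 21*45 = 5
  bit 4 = 0: r = r^2 mod 47 = 5^2 = 25
  bit 5 = 0: r = r^2 mod 47 = 25^2 = 14
  -> s = B^a = 14

Answer: 14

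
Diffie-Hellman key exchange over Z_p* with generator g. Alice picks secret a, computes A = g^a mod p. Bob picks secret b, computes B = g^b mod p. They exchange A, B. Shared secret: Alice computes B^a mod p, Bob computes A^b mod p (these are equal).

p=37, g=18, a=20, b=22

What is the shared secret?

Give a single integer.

A = 18^20 mod 37  (bits of 20 = 10100)
  bit 0 = 1: r = r^2 * 18 mod 37 = 1^2 * 18 = 1*18 = 18
  bit 1 = 0: r = r^2 mod 37 = 18^2 = 28
  bit 2 = 1: r = r^2 * 18 mod 37 = 28^2 * 18 = 7*18 = 15
  bit 3 = 0: r = r^2 mod 37 = 15^2 = 3
  bit 4 = 0: r = r^2 mod 37 = 3^2 = 9
  -> A = 9
B = 18^22 mod 37  (bits of 22 = 10110)
  bit 0 = 1: r = r^2 * 18 mod 37 = 1^2 * 18 = 1*18 = 18
  bit 1 = 0: r = r^2 mod 37 = 18^2 = 28
  bit 2 = 1: r = r^2 * 18 mod 37 = 28^2 * 18 = 7*18 = 15
  bit 3 = 1: r = r^2 * 18 mod 37 = 15^2 * 18 = 3*18 = 17
  bit 4 = 0: r = r^2 mod 37 = 17^2 = 30
  -> B = 30
s = B^a = 30^20 mod 37  (bits of 20 = 10100)
  bit 0 = 1: r = r^2 * 30 mod 37 = 1^2 * 30 = 1*30 = 30
  bit 1 = 0: r = r^2 mod 37 = 30^2 = 12
  bit 2 = 1: r = r^2 * 30 mod 37 = 12^2 * 30 = 33*30 = 28
  bit 3 = 0: r = r^2 mod 37 = 28^2 = 7
  bit 4 = 0: r = r^2 mod 37 = 7^2 = 12
  -> s = B^a = 12

Answer: 12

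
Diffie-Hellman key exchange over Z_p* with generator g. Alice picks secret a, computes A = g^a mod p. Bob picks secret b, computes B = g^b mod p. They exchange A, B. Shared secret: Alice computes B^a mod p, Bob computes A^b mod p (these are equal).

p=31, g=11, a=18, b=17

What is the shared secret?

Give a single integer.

Answer: 4

Derivation:
A = 11^18 mod 31  (bits of 18 = 10010)
  bit 0 = 1: r = r^2 * 11 mod 31 = 1^2 * 11 = 1*11 = 11
  bit 1 = 0: r = r^2 mod 31 = 11^2 = 28
  bit 2 = 0: r = r^2 mod 31 = 28^2 = 9
  bit 3 = 1: r = r^2 * 11 mod 31 = 9^2 * 11 = 19*11 = 23
  bit 4 = 0: r = r^2 mod 31 = 23^2 = 2
  -> A = 2
B = 11^17 mod 31  (bits of 17 = 10001)
  bit 0 = 1: r = r^2 * 11 mod 31 = 1^2 * 11 = 1*11 = 11
  bit 1 = 0: r = r^2 mod 31 = 11^2 = 28
  bit 2 = 0: r = r^2 mod 31 = 28^2 = 9
  bit 3 = 0: r = r^2 mod 31 = 9^2 = 19
  bit 4 = 1: r = r^2 * 11 mod 31 = 19^2 * 11 = 20*11 = 3
  -> B = 3
s = B^a = 3^18 mod 31  (bits of 18 = 10010)
  bit 0 = 1: r = r^2 * 3 mod 31 = 1^2 * 3 = 1*3 = 3
  bit 1 = 0: r = r^2 mod 31 = 3^2 = 9
  bit 2 = 0: r = r^2 mod 31 = 9^2 = 19
  bit 3 = 1: r = r^2 * 3 mod 31 = 19^2 * 3 = 20*3 = 29
  bit 4 = 0: r = r^2 mod 31 = 29^2 = 4
  -> s = B^a = 4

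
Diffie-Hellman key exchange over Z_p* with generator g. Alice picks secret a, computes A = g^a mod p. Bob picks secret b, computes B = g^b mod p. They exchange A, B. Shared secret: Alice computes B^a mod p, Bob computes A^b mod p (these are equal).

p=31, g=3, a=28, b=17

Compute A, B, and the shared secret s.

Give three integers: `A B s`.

Answer: 7 22 18

Derivation:
A = 3^28 mod 31  (bits of 28 = 11100)
  bit 0 = 1: r = r^2 * 3 mod 31 = 1^2 * 3 = 1*3 = 3
  bit 1 = 1: r = r^2 * 3 mod 31 = 3^2 * 3 = 9*3 = 27
  bit 2 = 1: r = r^2 * 3 mod 31 = 27^2 * 3 = 16*3 = 17
  bit 3 = 0: r = r^2 mod 31 = 17^2 = 10
  bit 4 = 0: r = r^2 mod 31 = 10^2 = 7
  -> A = 7
B = 3^17 mod 31  (bits of 17 = 10001)
  bit 0 = 1: r = r^2 * 3 mod 31 = 1^2 * 3 = 1*3 = 3
  bit 1 = 0: r = r^2 mod 31 = 3^2 = 9
  bit 2 = 0: r = r^2 mod 31 = 9^2 = 19
  bit 3 = 0: r = r^2 mod 31 = 19^2 = 20
  bit 4 = 1: r = r^2 * 3 mod 31 = 20^2 * 3 = 28*3 = 22
  -> B = 22
s = B^a = 22^28 mod 31  (bits of 28 = 11100)
  bit 0 = 1: r = r^2 * 22 mod 31 = 1^2 * 22 = 1*22 = 22
  bit 1 = 1: r = r^2 * 22 mod 31 = 22^2 * 22 = 19*22 = 15
  bit 2 = 1: r = r^2 * 22 mod 31 = 15^2 * 22 = 8*22 = 21
  bit 3 = 0: r = r^2 mod 31 = 21^2 = 7
  bit 4 = 0: r = r^2 mod 31 = 7^2 = 18
  -> s = B^a = 18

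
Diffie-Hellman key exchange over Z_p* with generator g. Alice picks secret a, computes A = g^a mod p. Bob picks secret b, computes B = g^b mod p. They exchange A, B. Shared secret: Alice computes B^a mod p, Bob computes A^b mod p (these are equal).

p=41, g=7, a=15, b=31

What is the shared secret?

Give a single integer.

A = 7^15 mod 41  (bits of 15 = 1111)
  bit 0 = 1: r = r^2 * 7 mod 41 = 1^2 * 7 = 1*7 = 7
  bit 1 = 1: r = r^2 * 7 mod 41 = 7^2 * 7 = 8*7 = 15
  bit 2 = 1: r = r^2 * 7 mod 41 = 15^2 * 7 = 20*7 = 17
  bit 3 = 1: r = r^2 * 7 mod 41 = 17^2 * 7 = 2*7 = 14
  -> A = 14
B = 7^31 mod 41  (bits of 31 = 11111)
  bit 0 = 1: r = r^2 * 7 mod 41 = 1^2 * 7 = 1*7 = 7
  bit 1 = 1: r = r^2 * 7 mod 41 = 7^2 * 7 = 8*7 = 15
  bit 2 = 1: r = r^2 * 7 mod 41 = 15^2 * 7 = 20*7 = 17
  bit 3 = 1: r = r^2 * 7 mod 41 = 17^2 * 7 = 2*7 = 14
  bit 4 = 1: r = r^2 * 7 mod 41 = 14^2 * 7 = 32*7 = 19
  -> B = 19
s = B^a = 19^15 mod 41  (bits of 15 = 1111)
  bit 0 = 1: r = r^2 * 19 mod 41 = 1^2 * 19 = 1*19 = 19
  bit 1 = 1: r = r^2 * 19 mod 41 = 19^2 * 19 = 33*19 = 12
  bit 2 = 1: r = r^2 * 19 mod 41 = 12^2 * 19 = 21*19 = 30
  bit 3 = 1: r = r^2 * 19 mod 41 = 30^2 * 19 = 39*19 = 3
  -> s = B^a = 3

Answer: 3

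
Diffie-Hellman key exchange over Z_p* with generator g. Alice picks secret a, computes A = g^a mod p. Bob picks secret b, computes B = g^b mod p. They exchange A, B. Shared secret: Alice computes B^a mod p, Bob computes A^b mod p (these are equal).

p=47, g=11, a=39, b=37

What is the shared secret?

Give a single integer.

A = 11^39 mod 47  (bits of 39 = 100111)
  bit 0 = 1: r = r^2 * 11 mod 47 = 1^2 * 11 = 1*11 = 11
  bit 1 = 0: r = r^2 mod 47 = 11^2 = 27
  bit 2 = 0: r = r^2 mod 47 = 27^2 = 24
  bit 3 = 1: r = r^2 * 11 mod 47 = 24^2 * 11 = 12*11 = 38
  bit 4 = 1: r = r^2 * 11 mod 47 = 38^2 * 11 = 34*11 = 45
  bit 5 = 1: r = r^2 * 11 mod 47 = 45^2 * 11 = 4*11 = 44
  -> A = 44
B = 11^37 mod 47  (bits of 37 = 100101)
  bit 0 = 1: r = r^2 * 11 mod 47 = 1^2 * 11 = 1*11 = 11
  bit 1 = 0: r = r^2 mod 47 = 11^2 = 27
  bit 2 = 0: r = r^2 mod 47 = 27^2 = 24
  bit 3 = 1: r = r^2 * 11 mod 47 = 24^2 * 11 = 12*11 = 38
  bit 4 = 0: r = r^2 mod 47 = 38^2 = 34
  bit 5 = 1: r = r^2 * 11 mod 47 = 34^2 * 11 = 28*11 = 26
  -> B = 26
s = B^a = 26^39 mod 47  (bits of 39 = 100111)
  bit 0 = 1: r = r^2 * 26 mod 47 = 1^2 * 26 = 1*26 = 26
  bit 1 = 0: r = r^2 mod 47 = 26^2 = 18
  bit 2 = 0: r = r^2 mod 47 = 18^2 = 42
  bit 3 = 1: r = r^2 * 26 mod 47 = 42^2 * 26 = 25*26 = 39
  bit 4 = 1: r = r^2 * 26 mod 47 = 39^2 * 26 = 17*26 = 19
  bit 5 = 1: r = r^2 * 26 mod 47 = 19^2 * 26 = 32*26 = 33
  -> s = B^a = 33

Answer: 33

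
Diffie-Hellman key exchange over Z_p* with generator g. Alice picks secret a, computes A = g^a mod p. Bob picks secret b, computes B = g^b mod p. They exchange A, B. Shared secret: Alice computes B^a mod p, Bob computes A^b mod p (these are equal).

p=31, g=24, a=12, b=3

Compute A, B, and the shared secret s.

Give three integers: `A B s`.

A = 24^12 mod 31  (bits of 12 = 1100)
  bit 0 = 1: r = r^2 * 24 mod 31 = 1^2 * 24 = 1*24 = 24
  bit 1 = 1: r = r^2 * 24 mod 31 = 24^2 * 24 = 18*24 = 29
  bit 2 = 0: r = r^2 mod 31 = 29^2 = 4
  bit 3 = 0: r = r^2 mod 31 = 4^2 = 16
  -> A = 16
B = 24^3 mod 31  (bits of 3 = 11)
  bit 0 = 1: r = r^2 * 24 mod 31 = 1^2 * 24 = 1*24 = 24
  bit 1 = 1: r = r^2 * 24 mod 31 = 24^2 * 24 = 18*24 = 29
  -> B = 29
s = B^a = 29^12 mod 31  (bits of 12 = 1100)
  bit 0 = 1: r = r^2 * 29 mod 31 = 1^2 * 29 = 1*29 = 29
  bit 1 = 1: r = r^2 * 29 mod 31 = 29^2 * 29 = 4*29 = 23
  bit 2 = 0: r = r^2 mod 31 = 23^2 = 2
  bit 3 = 0: r = r^2 mod 31 = 2^2 = 4
  -> s = B^a = 4

Answer: 16 29 4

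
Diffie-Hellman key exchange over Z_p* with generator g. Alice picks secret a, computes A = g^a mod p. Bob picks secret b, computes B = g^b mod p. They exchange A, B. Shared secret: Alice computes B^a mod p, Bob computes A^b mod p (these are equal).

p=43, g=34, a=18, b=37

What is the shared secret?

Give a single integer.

Answer: 11

Derivation:
A = 34^18 mod 43  (bits of 18 = 10010)
  bit 0 = 1: r = r^2 * 34 mod 43 = 1^2 * 34 = 1*34 = 34
  bit 1 = 0: r = r^2 mod 43 = 34^2 = 38
  bit 2 = 0: r = r^2 mod 43 = 38^2 = 25
  bit 3 = 1: r = r^2 * 34 mod 43 = 25^2 * 34 = 23*34 = 8
  bit 4 = 0: r = r^2 mod 43 = 8^2 = 21
  -> A = 21
B = 34^37 mod 43  (bits of 37 = 100101)
  bit 0 = 1: r = r^2 * 34 mod 43 = 1^2 * 34 = 1*34 = 34
  bit 1 = 0: r = r^2 mod 43 = 34^2 = 38
  bit 2 = 0: r = r^2 mod 43 = 38^2 = 25
  bit 3 = 1: r = r^2 * 34 mod 43 = 25^2 * 34 = 23*34 = 8
  bit 4 = 0: r = r^2 mod 43 = 8^2 = 21
  bit 5 = 1: r = r^2 * 34 mod 43 = 21^2 * 34 = 11*34 = 30
  -> B = 30
s = B^a = 30^18 mod 43  (bits of 18 = 10010)
  bit 0 = 1: r = r^2 * 30 mod 43 = 1^2 * 30 = 1*30 = 30
  bit 1 = 0: r = r^2 mod 43 = 30^2 = 40
  bit 2 = 0: r = r^2 mod 43 = 40^2 = 9
  bit 3 = 1: r = r^2 * 30 mod 43 = 9^2 * 30 = 38*30 = 22
  bit 4 = 0: r = r^2 mod 43 = 22^2 = 11
  -> s = B^a = 11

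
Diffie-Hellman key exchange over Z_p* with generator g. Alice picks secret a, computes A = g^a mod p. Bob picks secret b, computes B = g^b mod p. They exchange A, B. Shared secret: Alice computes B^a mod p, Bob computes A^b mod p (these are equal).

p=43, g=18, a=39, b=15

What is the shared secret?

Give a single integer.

Answer: 8

Derivation:
A = 18^39 mod 43  (bits of 39 = 100111)
  bit 0 = 1: r = r^2 * 18 mod 43 = 1^2 * 18 = 1*18 = 18
  bit 1 = 0: r = r^2 mod 43 = 18^2 = 23
  bit 2 = 0: r = r^2 mod 43 = 23^2 = 13
  bit 3 = 1: r = r^2 * 18 mod 43 = 13^2 * 18 = 40*18 = 32
  bit 4 = 1: r = r^2 * 18 mod 43 = 32^2 * 18 = 35*18 = 28
  bit 5 = 1: r = r^2 * 18 mod 43 = 28^2 * 18 = 10*18 = 8
  -> A = 8
B = 18^15 mod 43  (bits of 15 = 1111)
  bit 0 = 1: r = r^2 * 18 mod 43 = 1^2 * 18 = 1*18 = 18
  bit 1 = 1: r = r^2 * 18 mod 43 = 18^2 * 18 = 23*18 = 27
  bit 2 = 1: r = r^2 * 18 mod 43 = 27^2 * 18 = 41*18 = 7
  bit 3 = 1: r = r^2 * 18 mod 43 = 7^2 * 18 = 6*18 = 22
  -> B = 22
s = B^a = 22^39 mod 43  (bits of 39 = 100111)
  bit 0 = 1: r = r^2 * 22 mod 43 = 1^2 * 22 = 1*22 = 22
  bit 1 = 0: r = r^2 mod 43 = 22^2 = 11
  bit 2 = 0: r = r^2 mod 43 = 11^2 = 35
  bit 3 = 1: r = r^2 * 22 mod 43 = 35^2 * 22 = 21*22 = 32
  bit 4 = 1: r = r^2 * 22 mod 43 = 32^2 * 22 = 35*22 = 39
  bit 5 = 1: r = r^2 * 22 mod 43 = 39^2 * 22 = 16*22 = 8
  -> s = B^a = 8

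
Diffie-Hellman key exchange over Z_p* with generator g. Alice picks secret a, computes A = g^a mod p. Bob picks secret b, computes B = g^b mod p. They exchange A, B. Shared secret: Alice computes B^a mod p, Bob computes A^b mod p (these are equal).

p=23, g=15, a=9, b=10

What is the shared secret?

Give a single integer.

Answer: 18

Derivation:
A = 15^9 mod 23  (bits of 9 = 1001)
  bit 0 = 1: r = r^2 * 15 mod 23 = 1^2 * 15 = 1*15 = 15
  bit 1 = 0: r = r^2 mod 23 = 15^2 = 18
  bit 2 = 0: r = r^2 mod 23 = 18^2 = 2
  bit 3 = 1: r = r^2 * 15 mod 23 = 2^2 * 15 = 4*15 = 14
  -> A = 14
B = 15^10 mod 23  (bits of 10 = 1010)
  bit 0 = 1: r = r^2 * 15 mod 23 = 1^2 * 15 = 1*15 = 15
  bit 1 = 0: r = r^2 mod 23 = 15^2 = 18
  bit 2 = 1: r = r^2 * 15 mod 23 = 18^2 * 15 = 2*15 = 7
  bit 3 = 0: r = r^2 mod 23 = 7^2 = 3
  -> B = 3
s = B^a = 3^9 mod 23  (bits of 9 = 1001)
  bit 0 = 1: r = r^2 * 3 mod 23 = 1^2 * 3 = 1*3 = 3
  bit 1 = 0: r = r^2 mod 23 = 3^2 = 9
  bit 2 = 0: r = r^2 mod 23 = 9^2 = 12
  bit 3 = 1: r = r^2 * 3 mod 23 = 12^2 * 3 = 6*3 = 18
  -> s = B^a = 18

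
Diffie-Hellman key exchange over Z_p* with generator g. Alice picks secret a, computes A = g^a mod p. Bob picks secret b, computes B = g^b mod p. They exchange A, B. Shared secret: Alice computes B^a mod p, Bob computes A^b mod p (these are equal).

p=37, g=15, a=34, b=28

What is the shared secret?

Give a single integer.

A = 15^34 mod 37  (bits of 34 = 100010)
  bit 0 = 1: r = r^2 * 15 mod 37 = 1^2 * 15 = 1*15 = 15
  bit 1 = 0: r = r^2 mod 37 = 15^2 = 3
  bit 2 = 0: r = r^2 mod 37 = 3^2 = 9
  bit 3 = 0: r = r^2 mod 37 = 9^2 = 7
  bit 4 = 1: r = r^2 * 15 mod 37 = 7^2 * 15 = 12*15 = 32
  bit 5 = 0: r = r^2 mod 37 = 32^2 = 25
  -> A = 25
B = 15^28 mod 37  (bits of 28 = 11100)
  bit 0 = 1: r = r^2 * 15 mod 37 = 1^2 * 15 = 1*15 = 15
  bit 1 = 1: r = r^2 * 15 mod 37 = 15^2 * 15 = 3*15 = 8
  bit 2 = 1: r = r^2 * 15 mod 37 = 8^2 * 15 = 27*15 = 35
  bit 3 = 0: r = r^2 mod 37 = 35^2 = 4
  bit 4 = 0: r = r^2 mod 37 = 4^2 = 16
  -> B = 16
s = B^a = 16^34 mod 37  (bits of 34 = 100010)
  bit 0 = 1: r = r^2 * 16 mod 37 = 1^2 * 16 = 1*16 = 16
  bit 1 = 0: r = r^2 mod 37 = 16^2 = 34
  bit 2 = 0: r = r^2 mod 37 = 34^2 = 9
  bit 3 = 0: r = r^2 mod 37 = 9^2 = 7
  bit 4 = 1: r = r^2 * 16 mod 37 = 7^2 * 16 = 12*16 = 7
  bit 5 = 0: r = r^2 mod 37 = 7^2 = 12
  -> s = B^a = 12

Answer: 12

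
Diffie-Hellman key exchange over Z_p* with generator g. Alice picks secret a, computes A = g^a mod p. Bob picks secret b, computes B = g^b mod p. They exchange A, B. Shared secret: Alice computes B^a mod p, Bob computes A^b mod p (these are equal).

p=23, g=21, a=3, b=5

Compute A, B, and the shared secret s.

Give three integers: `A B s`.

A = 21^3 mod 23  (bits of 3 = 11)
  bit 0 = 1: r = r^2 * 21 mod 23 = 1^2 * 21 = 1*21 = 21
  bit 1 = 1: r = r^2 * 21 mod 23 = 21^2 * 21 = 4*21 = 15
  -> A = 15
B = 21^5 mod 23  (bits of 5 = 101)
  bit 0 = 1: r = r^2 * 21 mod 23 = 1^2 * 21 = 1*21 = 21
  bit 1 = 0: r = r^2 mod 23 = 21^2 = 4
  bit 2 = 1: r = r^2 * 21 mod 23 = 4^2 * 21 = 16*21 = 14
  -> B = 14
s = B^a = 14^3 mod 23  (bits of 3 = 11)
  bit 0 = 1: r = r^2 * 14 mod 23 = 1^2 * 14 = 1*14 = 14
  bit 1 = 1: r = r^2 * 14 mod 23 = 14^2 * 14 = 12*14 = 7
  -> s = B^a = 7

Answer: 15 14 7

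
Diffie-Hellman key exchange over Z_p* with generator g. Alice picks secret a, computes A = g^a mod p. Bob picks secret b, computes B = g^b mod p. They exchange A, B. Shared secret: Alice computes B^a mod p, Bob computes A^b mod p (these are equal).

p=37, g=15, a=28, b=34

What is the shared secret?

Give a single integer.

Answer: 12

Derivation:
A = 15^28 mod 37  (bits of 28 = 11100)
  bit 0 = 1: r = r^2 * 15 mod 37 = 1^2 * 15 = 1*15 = 15
  bit 1 = 1: r = r^2 * 15 mod 37 = 15^2 * 15 = 3*15 = 8
  bit 2 = 1: r = r^2 * 15 mod 37 = 8^2 * 15 = 27*15 = 35
  bit 3 = 0: r = r^2 mod 37 = 35^2 = 4
  bit 4 = 0: r = r^2 mod 37 = 4^2 = 16
  -> A = 16
B = 15^34 mod 37  (bits of 34 = 100010)
  bit 0 = 1: r = r^2 * 15 mod 37 = 1^2 * 15 = 1*15 = 15
  bit 1 = 0: r = r^2 mod 37 = 15^2 = 3
  bit 2 = 0: r = r^2 mod 37 = 3^2 = 9
  bit 3 = 0: r = r^2 mod 37 = 9^2 = 7
  bit 4 = 1: r = r^2 * 15 mod 37 = 7^2 * 15 = 12*15 = 32
  bit 5 = 0: r = r^2 mod 37 = 32^2 = 25
  -> B = 25
s = B^a = 25^28 mod 37  (bits of 28 = 11100)
  bit 0 = 1: r = r^2 * 25 mod 37 = 1^2 * 25 = 1*25 = 25
  bit 1 = 1: r = r^2 * 25 mod 37 = 25^2 * 25 = 33*25 = 11
  bit 2 = 1: r = r^2 * 25 mod 37 = 11^2 * 25 = 10*25 = 28
  bit 3 = 0: r = r^2 mod 37 = 28^2 = 7
  bit 4 = 0: r = r^2 mod 37 = 7^2 = 12
  -> s = B^a = 12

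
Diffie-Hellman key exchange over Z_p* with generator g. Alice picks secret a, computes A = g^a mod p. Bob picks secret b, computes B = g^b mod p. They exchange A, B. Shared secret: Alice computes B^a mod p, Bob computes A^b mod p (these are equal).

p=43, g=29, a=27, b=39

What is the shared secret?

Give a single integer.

Answer: 8

Derivation:
A = 29^27 mod 43  (bits of 27 = 11011)
  bit 0 = 1: r = r^2 * 29 mod 43 = 1^2 * 29 = 1*29 = 29
  bit 1 = 1: r = r^2 * 29 mod 43 = 29^2 * 29 = 24*29 = 8
  bit 2 = 0: r = r^2 mod 43 = 8^2 = 21
  bit 3 = 1: r = r^2 * 29 mod 43 = 21^2 * 29 = 11*29 = 18
  bit 4 = 1: r = r^2 * 29 mod 43 = 18^2 * 29 = 23*29 = 22
  -> A = 22
B = 29^39 mod 43  (bits of 39 = 100111)
  bit 0 = 1: r = r^2 * 29 mod 43 = 1^2 * 29 = 1*29 = 29
  bit 1 = 0: r = r^2 mod 43 = 29^2 = 24
  bit 2 = 0: r = r^2 mod 43 = 24^2 = 17
  bit 3 = 1: r = r^2 * 29 mod 43 = 17^2 * 29 = 31*29 = 39
  bit 4 = 1: r = r^2 * 29 mod 43 = 39^2 * 29 = 16*29 = 34
  bit 5 = 1: r = r^2 * 29 mod 43 = 34^2 * 29 = 38*29 = 27
  -> B = 27
s = B^a = 27^27 mod 43  (bits of 27 = 11011)
  bit 0 = 1: r = r^2 * 27 mod 43 = 1^2 * 27 = 1*27 = 27
  bit 1 = 1: r = r^2 * 27 mod 43 = 27^2 * 27 = 41*27 = 32
  bit 2 = 0: r = r^2 mod 43 = 32^2 = 35
  bit 3 = 1: r = r^2 * 27 mod 43 = 35^2 * 27 = 21*27 = 8
  bit 4 = 1: r = r^2 * 27 mod 43 = 8^2 * 27 = 21*27 = 8
  -> s = B^a = 8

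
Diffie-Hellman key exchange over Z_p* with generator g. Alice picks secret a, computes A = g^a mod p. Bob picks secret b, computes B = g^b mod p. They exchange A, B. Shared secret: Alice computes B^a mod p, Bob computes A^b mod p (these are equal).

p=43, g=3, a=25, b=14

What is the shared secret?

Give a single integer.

A = 3^25 mod 43  (bits of 25 = 11001)
  bit 0 = 1: r = r^2 * 3 mod 43 = 1^2 * 3 = 1*3 = 3
  bit 1 = 1: r = r^2 * 3 mod 43 = 3^2 * 3 = 9*3 = 27
  bit 2 = 0: r = r^2 mod 43 = 27^2 = 41
  bit 3 = 0: r = r^2 mod 43 = 41^2 = 4
  bit 4 = 1: r = r^2 * 3 mod 43 = 4^2 * 3 = 16*3 = 5
  -> A = 5
B = 3^14 mod 43  (bits of 14 = 1110)
  bit 0 = 1: r = r^2 * 3 mod 43 = 1^2 * 3 = 1*3 = 3
  bit 1 = 1: r = r^2 * 3 mod 43 = 3^2 * 3 = 9*3 = 27
  bit 2 = 1: r = r^2 * 3 mod 43 = 27^2 * 3 = 41*3 = 37
  bit 3 = 0: r = r^2 mod 43 = 37^2 = 36
  -> B = 36
s = B^a = 36^25 mod 43  (bits of 25 = 11001)
  bit 0 = 1: r = r^2 * 36 mod 43 = 1^2 * 36 = 1*36 = 36
  bit 1 = 1: r = r^2 * 36 mod 43 = 36^2 * 36 = 6*36 = 1
  bit 2 = 0: r = r^2 mod 43 = 1^2 = 1
  bit 3 = 0: r = r^2 mod 43 = 1^2 = 1
  bit 4 = 1: r = r^2 * 36 mod 43 = 1^2 * 36 = 1*36 = 36
  -> s = B^a = 36

Answer: 36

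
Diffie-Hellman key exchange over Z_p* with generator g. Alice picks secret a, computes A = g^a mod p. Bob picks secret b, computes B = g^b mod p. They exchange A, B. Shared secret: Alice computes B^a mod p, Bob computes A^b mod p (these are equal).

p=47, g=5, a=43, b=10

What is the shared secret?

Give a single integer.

A = 5^43 mod 47  (bits of 43 = 101011)
  bit 0 = 1: r = r^2 * 5 mod 47 = 1^2 * 5 = 1*5 = 5
  bit 1 = 0: r = r^2 mod 47 = 5^2 = 25
  bit 2 = 1: r = r^2 * 5 mod 47 = 25^2 * 5 = 14*5 = 23
  bit 3 = 0: r = r^2 mod 47 = 23^2 = 12
  bit 4 = 1: r = r^2 * 5 mod 47 = 12^2 * 5 = 3*5 = 15
  bit 5 = 1: r = r^2 * 5 mod 47 = 15^2 * 5 = 37*5 = 44
  -> A = 44
B = 5^10 mod 47  (bits of 10 = 1010)
  bit 0 = 1: r = r^2 * 5 mod 47 = 1^2 * 5 = 1*5 = 5
  bit 1 = 0: r = r^2 mod 47 = 5^2 = 25
  bit 2 = 1: r = r^2 * 5 mod 47 = 25^2 * 5 = 14*5 = 23
  bit 3 = 0: r = r^2 mod 47 = 23^2 = 12
  -> B = 12
s = B^a = 12^43 mod 47  (bits of 43 = 101011)
  bit 0 = 1: r = r^2 * 12 mod 47 = 1^2 * 12 = 1*12 = 12
  bit 1 = 0: r = r^2 mod 47 = 12^2 = 3
  bit 2 = 1: r = r^2 * 12 mod 47 = 3^2 * 12 = 9*12 = 14
  bit 3 = 0: r = r^2 mod 47 = 14^2 = 8
  bit 4 = 1: r = r^2 * 12 mod 47 = 8^2 * 12 = 17*12 = 16
  bit 5 = 1: r = r^2 * 12 mod 47 = 16^2 * 12 = 21*12 = 17
  -> s = B^a = 17

Answer: 17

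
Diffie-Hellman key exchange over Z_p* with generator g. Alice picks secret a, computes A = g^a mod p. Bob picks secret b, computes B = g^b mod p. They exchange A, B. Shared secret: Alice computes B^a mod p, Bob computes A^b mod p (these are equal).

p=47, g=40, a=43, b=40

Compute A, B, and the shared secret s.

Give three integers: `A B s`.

Answer: 10 6 42

Derivation:
A = 40^43 mod 47  (bits of 43 = 101011)
  bit 0 = 1: r = r^2 * 40 mod 47 = 1^2 * 40 = 1*40 = 40
  bit 1 = 0: r = r^2 mod 47 = 40^2 = 2
  bit 2 = 1: r = r^2 * 40 mod 47 = 2^2 * 40 = 4*40 = 19
  bit 3 = 0: r = r^2 mod 47 = 19^2 = 32
  bit 4 = 1: r = r^2 * 40 mod 47 = 32^2 * 40 = 37*40 = 23
  bit 5 = 1: r = r^2 * 40 mod 47 = 23^2 * 40 = 12*40 = 10
  -> A = 10
B = 40^40 mod 47  (bits of 40 = 101000)
  bit 0 = 1: r = r^2 * 40 mod 47 = 1^2 * 40 = 1*40 = 40
  bit 1 = 0: r = r^2 mod 47 = 40^2 = 2
  bit 2 = 1: r = r^2 * 40 mod 47 = 2^2 * 40 = 4*40 = 19
  bit 3 = 0: r = r^2 mod 47 = 19^2 = 32
  bit 4 = 0: r = r^2 mod 47 = 32^2 = 37
  bit 5 = 0: r = r^2 mod 47 = 37^2 = 6
  -> B = 6
s = B^a = 6^43 mod 47  (bits of 43 = 101011)
  bit 0 = 1: r = r^2 * 6 mod 47 = 1^2 * 6 = 1*6 = 6
  bit 1 = 0: r = r^2 mod 47 = 6^2 = 36
  bit 2 = 1: r = r^2 * 6 mod 47 = 36^2 * 6 = 27*6 = 21
  bit 3 = 0: r = r^2 mod 47 = 21^2 = 18
  bit 4 = 1: r = r^2 * 6 mod 47 = 18^2 * 6 = 42*6 = 17
  bit 5 = 1: r = r^2 * 6 mod 47 = 17^2 * 6 = 7*6 = 42
  -> s = B^a = 42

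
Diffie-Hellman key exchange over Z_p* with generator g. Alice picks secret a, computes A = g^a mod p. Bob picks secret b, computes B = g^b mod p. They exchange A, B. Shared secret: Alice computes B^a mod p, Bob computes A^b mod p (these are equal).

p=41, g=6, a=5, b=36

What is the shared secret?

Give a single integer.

Answer: 40

Derivation:
A = 6^5 mod 41  (bits of 5 = 101)
  bit 0 = 1: r = r^2 * 6 mod 41 = 1^2 * 6 = 1*6 = 6
  bit 1 = 0: r = r^2 mod 41 = 6^2 = 36
  bit 2 = 1: r = r^2 * 6 mod 41 = 36^2 * 6 = 25*6 = 27
  -> A = 27
B = 6^36 mod 41  (bits of 36 = 100100)
  bit 0 = 1: r = r^2 * 6 mod 41 = 1^2 * 6 = 1*6 = 6
  bit 1 = 0: r = r^2 mod 41 = 6^2 = 36
  bit 2 = 0: r = r^2 mod 41 = 36^2 = 25
  bit 3 = 1: r = r^2 * 6 mod 41 = 25^2 * 6 = 10*6 = 19
  bit 4 = 0: r = r^2 mod 41 = 19^2 = 33
  bit 5 = 0: r = r^2 mod 41 = 33^2 = 23
  -> B = 23
s = B^a = 23^5 mod 41  (bits of 5 = 101)
  bit 0 = 1: r = r^2 * 23 mod 41 = 1^2 * 23 = 1*23 = 23
  bit 1 = 0: r = r^2 mod 41 = 23^2 = 37
  bit 2 = 1: r = r^2 * 23 mod 41 = 37^2 * 23 = 16*23 = 40
  -> s = B^a = 40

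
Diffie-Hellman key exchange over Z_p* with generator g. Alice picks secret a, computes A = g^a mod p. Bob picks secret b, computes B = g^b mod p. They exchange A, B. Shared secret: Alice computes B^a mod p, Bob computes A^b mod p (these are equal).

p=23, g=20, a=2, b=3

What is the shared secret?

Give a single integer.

A = 20^2 mod 23  (bits of 2 = 10)
  bit 0 = 1: r = r^2 * 20 mod 23 = 1^2 * 20 = 1*20 = 20
  bit 1 = 0: r = r^2 mod 23 = 20^2 = 9
  -> A = 9
B = 20^3 mod 23  (bits of 3 = 11)
  bit 0 = 1: r = r^2 * 20 mod 23 = 1^2 * 20 = 1*20 = 20
  bit 1 = 1: r = r^2 * 20 mod 23 = 20^2 * 20 = 9*20 = 19
  -> B = 19
s = B^a = 19^2 mod 23  (bits of 2 = 10)
  bit 0 = 1: r = r^2 * 19 mod 23 = 1^2 * 19 = 1*19 = 19
  bit 1 = 0: r = r^2 mod 23 = 19^2 = 16
  -> s = B^a = 16

Answer: 16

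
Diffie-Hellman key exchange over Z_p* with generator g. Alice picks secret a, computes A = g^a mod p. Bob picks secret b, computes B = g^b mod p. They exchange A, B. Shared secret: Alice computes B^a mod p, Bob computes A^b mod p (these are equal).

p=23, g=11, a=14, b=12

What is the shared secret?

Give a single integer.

Answer: 3

Derivation:
A = 11^14 mod 23  (bits of 14 = 1110)
  bit 0 = 1: r = r^2 * 11 mod 23 = 1^2 * 11 = 1*11 = 11
  bit 1 = 1: r = r^2 * 11 mod 23 = 11^2 * 11 = 6*11 = 20
  bit 2 = 1: r = r^2 * 11 mod 23 = 20^2 * 11 = 9*11 = 7
  bit 3 = 0: r = r^2 mod 23 = 7^2 = 3
  -> A = 3
B = 11^12 mod 23  (bits of 12 = 1100)
  bit 0 = 1: r = r^2 * 11 mod 23 = 1^2 * 11 = 1*11 = 11
  bit 1 = 1: r = r^2 * 11 mod 23 = 11^2 * 11 = 6*11 = 20
  bit 2 = 0: r = r^2 mod 23 = 20^2 = 9
  bit 3 = 0: r = r^2 mod 23 = 9^2 = 12
  -> B = 12
s = B^a = 12^14 mod 23  (bits of 14 = 1110)
  bit 0 = 1: r = r^2 * 12 mod 23 = 1^2 * 12 = 1*12 = 12
  bit 1 = 1: r = r^2 * 12 mod 23 = 12^2 * 12 = 6*12 = 3
  bit 2 = 1: r = r^2 * 12 mod 23 = 3^2 * 12 = 9*12 = 16
  bit 3 = 0: r = r^2 mod 23 = 16^2 = 3
  -> s = B^a = 3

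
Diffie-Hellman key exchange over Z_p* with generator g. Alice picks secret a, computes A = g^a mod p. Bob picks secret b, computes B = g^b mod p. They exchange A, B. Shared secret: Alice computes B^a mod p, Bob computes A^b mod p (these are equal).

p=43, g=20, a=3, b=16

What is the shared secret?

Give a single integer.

A = 20^3 mod 43  (bits of 3 = 11)
  bit 0 = 1: r = r^2 * 20 mod 43 = 1^2 * 20 = 1*20 = 20
  bit 1 = 1: r = r^2 * 20 mod 43 = 20^2 * 20 = 13*20 = 2
  -> A = 2
B = 20^16 mod 43  (bits of 16 = 10000)
  bit 0 = 1: r = r^2 * 20 mod 43 = 1^2 * 20 = 1*20 = 20
  bit 1 = 0: r = r^2 mod 43 = 20^2 = 13
  bit 2 = 0: r = r^2 mod 43 = 13^2 = 40
  bit 3 = 0: r = r^2 mod 43 = 40^2 = 9
  bit 4 = 0: r = r^2 mod 43 = 9^2 = 38
  -> B = 38
s = B^a = 38^3 mod 43  (bits of 3 = 11)
  bit 0 = 1: r = r^2 * 38 mod 43 = 1^2 * 38 = 1*38 = 38
  bit 1 = 1: r = r^2 * 38 mod 43 = 38^2 * 38 = 25*38 = 4
  -> s = B^a = 4

Answer: 4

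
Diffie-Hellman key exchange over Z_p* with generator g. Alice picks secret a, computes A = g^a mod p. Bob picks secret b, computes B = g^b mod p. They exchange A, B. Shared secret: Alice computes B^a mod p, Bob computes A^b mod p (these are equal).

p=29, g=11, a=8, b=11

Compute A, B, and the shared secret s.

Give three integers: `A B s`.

Answer: 16 10 25

Derivation:
A = 11^8 mod 29  (bits of 8 = 1000)
  bit 0 = 1: r = r^2 * 11 mod 29 = 1^2 * 11 = 1*11 = 11
  bit 1 = 0: r = r^2 mod 29 = 11^2 = 5
  bit 2 = 0: r = r^2 mod 29 = 5^2 = 25
  bit 3 = 0: r = r^2 mod 29 = 25^2 = 16
  -> A = 16
B = 11^11 mod 29  (bits of 11 = 1011)
  bit 0 = 1: r = r^2 * 11 mod 29 = 1^2 * 11 = 1*11 = 11
  bit 1 = 0: r = r^2 mod 29 = 11^2 = 5
  bit 2 = 1: r = r^2 * 11 mod 29 = 5^2 * 11 = 25*11 = 14
  bit 3 = 1: r = r^2 * 11 mod 29 = 14^2 * 11 = 22*11 = 10
  -> B = 10
s = B^a = 10^8 mod 29  (bits of 8 = 1000)
  bit 0 = 1: r = r^2 * 10 mod 29 = 1^2 * 10 = 1*10 = 10
  bit 1 = 0: r = r^2 mod 29 = 10^2 = 13
  bit 2 = 0: r = r^2 mod 29 = 13^2 = 24
  bit 3 = 0: r = r^2 mod 29 = 24^2 = 25
  -> s = B^a = 25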